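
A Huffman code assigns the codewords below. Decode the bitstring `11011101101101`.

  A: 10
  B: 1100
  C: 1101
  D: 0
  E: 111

Read left to right; each codeword is recognised as soon as it completes (prefix code):
  1101→C | 1101→C | 10→A | 1101→C
Decoded message: CCAC

CCAC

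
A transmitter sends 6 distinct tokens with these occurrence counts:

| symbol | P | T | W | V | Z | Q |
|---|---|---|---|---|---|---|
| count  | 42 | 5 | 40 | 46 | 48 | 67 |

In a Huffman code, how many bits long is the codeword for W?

Build the tree from the bottom:
combine T(5), W(40) → 45
combine P(42), 45 → 87
combine V(46), Z(48) → 94
combine Q(67), 87 → 154
combine 94, 154 → 248
W sits 4 levels below the root, so its codeword is 4 bits.

4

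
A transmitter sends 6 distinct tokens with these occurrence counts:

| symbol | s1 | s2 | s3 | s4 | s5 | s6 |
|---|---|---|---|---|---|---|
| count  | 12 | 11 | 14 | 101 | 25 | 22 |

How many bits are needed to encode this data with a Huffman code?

Build the Huffman tree bottom-up:
merge s2(11) and s1(12): 23
merge s3(14) and s6(22): 36
merge 23 and s5(25): 48
merge 36 and 48: 84
merge 84 and s4(101): 185
The encoded length is the sum of every internal node's weight: 23 + 36 + 48 + 84 + 185 = 376 bits.

376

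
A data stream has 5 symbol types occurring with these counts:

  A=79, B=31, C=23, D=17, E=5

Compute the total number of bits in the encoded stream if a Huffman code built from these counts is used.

Greedily combine the two least-frequent nodes:
merge E(5) and D(17): 22
merge 22 and C(23): 45
merge B(31) and 45: 76
merge 76 and A(79): 155
Each symbol's bit-cost is frequency × depth; summing gives 298 bits (equivalently 22 + 45 + 76 + 155).

298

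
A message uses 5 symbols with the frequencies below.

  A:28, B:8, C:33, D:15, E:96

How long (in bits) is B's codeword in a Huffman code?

Repeatedly merge the two smallest:
combine B(8), D(15) → 23
combine 23, A(28) → 51
combine C(33), 51 → 84
combine 84, E(96) → 180
The subtree containing B is merged 4 times, so code length = 4.

4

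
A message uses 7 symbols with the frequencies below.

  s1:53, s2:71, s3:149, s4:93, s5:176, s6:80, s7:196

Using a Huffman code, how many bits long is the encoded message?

2206

Build the Huffman tree bottom-up:
merge s1(53) and s2(71): 124
merge s6(80) and s4(93): 173
merge 124 and s3(149): 273
merge 173 and s5(176): 349
merge s7(196) and 273: 469
merge 349 and 469: 818
Total encoded bits = sum of merged weights = 124 + 173 + 273 + 349 + 469 + 818 = 2206.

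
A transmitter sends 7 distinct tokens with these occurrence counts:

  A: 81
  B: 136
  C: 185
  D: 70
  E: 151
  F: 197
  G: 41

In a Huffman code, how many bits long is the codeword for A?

Repeatedly merge the two smallest:
combine G(41), D(70) → 111
combine A(81), 111 → 192
combine B(136), E(151) → 287
combine C(185), 192 → 377
combine F(197), 287 → 484
combine 377, 484 → 861
A's leaf is at depth 3, giving a 3-bit codeword.

3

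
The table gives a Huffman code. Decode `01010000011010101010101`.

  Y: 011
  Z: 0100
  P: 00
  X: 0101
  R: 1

Read left to right; each codeword is recognised as soon as it completes (prefix code):
  0101→X | 00→P | 00→P | 011→Y | 0101→X | 0101→X | 0101→X
Decoded message: XPPYXXX

XPPYXXX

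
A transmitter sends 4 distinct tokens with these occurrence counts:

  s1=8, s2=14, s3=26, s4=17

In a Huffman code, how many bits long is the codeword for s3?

Build the tree from the bottom:
s1(8) + s2(14) → 22
s4(17) + 22 → 39
s3(26) + 39 → 65
s3 is a child of the root — depth 1, so its codeword is a single bit.

1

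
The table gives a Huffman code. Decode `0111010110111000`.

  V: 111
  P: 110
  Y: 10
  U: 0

UVUYPVUUU

Read left to right; each codeword is recognised as soon as it completes (prefix code):
  0→U | 111→V | 0→U | 10→Y | 110→P | 111→V | 0→U | 0→U | 0→U
Decoded message: UVUYPVUUU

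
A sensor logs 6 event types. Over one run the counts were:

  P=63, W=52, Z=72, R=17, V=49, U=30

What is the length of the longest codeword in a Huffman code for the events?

Merge the two lowest-weight nodes at each step:
merge R(17) and U(30): 47
merge 47 and V(49): 96
merge W(52) and P(63): 115
merge Z(72) and 96: 168
merge 115 and 168: 283
Maximum depth reached is 4.

4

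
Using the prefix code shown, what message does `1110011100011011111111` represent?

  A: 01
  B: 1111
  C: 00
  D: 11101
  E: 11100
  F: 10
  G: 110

EEAFBB

Read left to right; each codeword is recognised as soon as it completes (prefix code):
  11100→E | 11100→E | 01→A | 10→F | 1111→B | 1111→B
Decoded message: EEAFBB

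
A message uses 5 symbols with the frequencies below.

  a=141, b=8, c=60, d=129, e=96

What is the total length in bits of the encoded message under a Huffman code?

Merge the two smallest weights repeatedly:
merge b(8) and c(60): 68
merge 68 and e(96): 164
merge d(129) and a(141): 270
merge 164 and 270: 434
Total encoded bits = sum of merged weights = 68 + 164 + 270 + 434 = 936.

936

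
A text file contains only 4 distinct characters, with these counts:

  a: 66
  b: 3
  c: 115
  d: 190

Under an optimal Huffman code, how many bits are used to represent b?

Repeatedly merge the two smallest:
combine b(3), a(66) → 69
combine 69, c(115) → 184
combine 184, d(190) → 374
The subtree containing b is merged 3 times, so code length = 3.

3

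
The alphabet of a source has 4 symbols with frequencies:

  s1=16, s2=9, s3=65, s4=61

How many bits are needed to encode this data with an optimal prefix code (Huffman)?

Merge the two smallest weights repeatedly:
s2(9) + s1(16) → 25
25 + s4(61) → 86
s3(65) + 86 → 151
Total encoded bits = sum of merged weights = 25 + 86 + 151 = 262.

262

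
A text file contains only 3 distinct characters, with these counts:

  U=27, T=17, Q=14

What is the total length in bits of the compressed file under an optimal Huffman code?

Build the Huffman tree bottom-up:
merge Q(14) and T(17): 31
merge U(27) and 31: 58
Each symbol's bit-cost is frequency × depth; summing gives 89 bits (equivalently 31 + 58).

89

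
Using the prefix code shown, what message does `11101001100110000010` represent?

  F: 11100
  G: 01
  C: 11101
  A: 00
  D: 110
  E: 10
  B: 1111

Read left to right; each codeword is recognised as soon as it completes (prefix code):
  11101→C | 00→A | 110→D | 01→G | 10→E | 00→A | 00→A | 10→E
Decoded message: CADGEAAE

CADGEAAE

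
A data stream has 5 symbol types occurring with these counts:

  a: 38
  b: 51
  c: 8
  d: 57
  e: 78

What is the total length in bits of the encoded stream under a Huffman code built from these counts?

Build the Huffman tree bottom-up:
c(8) + a(38) → 46
46 + b(51) → 97
d(57) + e(78) → 135
97 + 135 → 232
The encoded length is the sum of every internal node's weight: 46 + 97 + 135 + 232 = 510 bits.

510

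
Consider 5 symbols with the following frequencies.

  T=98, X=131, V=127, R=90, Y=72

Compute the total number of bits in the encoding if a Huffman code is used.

Build the Huffman tree bottom-up:
merge Y(72) and R(90): 162
merge T(98) and V(127): 225
merge X(131) and 162: 293
merge 225 and 293: 518
Total encoded bits = sum of merged weights = 162 + 225 + 293 + 518 = 1198.

1198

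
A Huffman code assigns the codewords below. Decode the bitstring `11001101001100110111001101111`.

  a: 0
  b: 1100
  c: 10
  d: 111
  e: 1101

Read left to right; each codeword is recognised as soon as it completes (prefix code):
  1100→b | 1101→e | 0→a | 0→a | 1100→b | 1101→e | 1100→b | 1101→e | 111→d
Decoded message: beaabebed

beaabebed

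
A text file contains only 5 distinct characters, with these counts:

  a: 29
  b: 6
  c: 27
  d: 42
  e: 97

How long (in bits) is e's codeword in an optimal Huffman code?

1

Build the tree from the bottom:
merge b(6) and c(27): 33
merge a(29) and 33: 62
merge d(42) and 62: 104
merge e(97) and 104: 201
e is a child of the root — depth 1, so its codeword is a single bit.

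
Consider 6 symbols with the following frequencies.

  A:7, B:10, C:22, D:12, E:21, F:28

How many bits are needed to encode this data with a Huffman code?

Greedily combine the two least-frequent nodes:
merge A(7) and B(10): 17
merge D(12) and 17: 29
merge E(21) and C(22): 43
merge F(28) and 29: 57
merge 43 and 57: 100
The encoded length is the sum of every internal node's weight: 17 + 29 + 43 + 57 + 100 = 246 bits.

246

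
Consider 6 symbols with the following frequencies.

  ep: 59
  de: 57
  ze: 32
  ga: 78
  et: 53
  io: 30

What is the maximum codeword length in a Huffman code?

3

Merge the two lowest-weight nodes at each step:
merge io(30) and ze(32): 62
merge et(53) and de(57): 110
merge ep(59) and 62: 121
merge ga(78) and 110: 188
merge 121 and 188: 309
The first pair merged (io, ze) ends up deepest, at depth 3.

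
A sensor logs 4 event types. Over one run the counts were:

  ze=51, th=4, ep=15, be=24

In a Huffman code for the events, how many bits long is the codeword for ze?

Huffman merges, smallest pair first:
th(4) + ep(15) → 19
19 + be(24) → 43
43 + ze(51) → 94
ze is a child of the root — depth 1, so its codeword is a single bit.

1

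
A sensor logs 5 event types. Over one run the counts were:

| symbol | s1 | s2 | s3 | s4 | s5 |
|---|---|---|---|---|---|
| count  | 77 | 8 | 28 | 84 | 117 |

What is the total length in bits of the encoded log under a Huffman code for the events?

Greedily combine the two least-frequent nodes:
combine s2(8), s3(28) → 36
combine 36, s1(77) → 113
combine s4(84), 113 → 197
combine s5(117), 197 → 314
Total encoded bits = sum of merged weights = 36 + 113 + 197 + 314 = 660.

660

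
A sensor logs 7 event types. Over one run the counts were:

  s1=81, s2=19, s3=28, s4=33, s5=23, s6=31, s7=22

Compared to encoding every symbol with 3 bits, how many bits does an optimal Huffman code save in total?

Fixed-length: 3 bits × 237 symbols = 711 bits.
Huffman merges:
combine s2(19), s7(22) → 41
combine s5(23), s3(28) → 51
combine s6(31), s4(33) → 64
combine 41, 51 → 92
combine 64, s1(81) → 145
combine 92, 145 → 237
Huffman total = 41 + 51 + 64 + 92 + 145 + 237 = 630 bits.
Saving = 711 − 630 = 81 bits.

81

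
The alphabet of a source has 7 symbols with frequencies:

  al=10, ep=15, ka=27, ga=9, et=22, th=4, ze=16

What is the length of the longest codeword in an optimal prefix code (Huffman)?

4

Merge the two lowest-weight nodes at each step:
combine th(4), ga(9) → 13
combine al(10), 13 → 23
combine ep(15), ze(16) → 31
combine et(22), 23 → 45
combine ka(27), 31 → 58
combine 45, 58 → 103
The first pair merged (th, ga) ends up deepest, at depth 4.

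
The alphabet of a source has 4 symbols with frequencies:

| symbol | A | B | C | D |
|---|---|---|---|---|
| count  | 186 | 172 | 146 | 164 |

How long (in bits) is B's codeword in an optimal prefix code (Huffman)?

Repeatedly merge the two smallest:
merge C(146) and D(164): 310
merge B(172) and A(186): 358
merge 310 and 358: 668
B sits 2 levels below the root, so its codeword is 2 bits.

2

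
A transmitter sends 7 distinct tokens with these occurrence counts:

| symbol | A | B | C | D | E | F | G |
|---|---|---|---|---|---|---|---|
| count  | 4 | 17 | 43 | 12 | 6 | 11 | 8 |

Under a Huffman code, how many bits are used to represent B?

3

Huffman merges, smallest pair first:
A(4) + E(6) → 10
G(8) + 10 → 18
F(11) + D(12) → 23
B(17) + 18 → 35
23 + 35 → 58
C(43) + 58 → 101
The subtree containing B is merged 3 times, so code length = 3.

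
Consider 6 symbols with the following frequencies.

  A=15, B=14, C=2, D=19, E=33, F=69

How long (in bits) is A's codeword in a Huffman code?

Build the tree from the bottom:
merge C(2) and B(14): 16
merge A(15) and 16: 31
merge D(19) and 31: 50
merge E(33) and 50: 83
merge F(69) and 83: 152
A's leaf is at depth 4, giving a 4-bit codeword.

4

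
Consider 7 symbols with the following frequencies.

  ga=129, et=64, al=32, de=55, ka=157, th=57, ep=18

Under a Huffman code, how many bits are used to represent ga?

2

Build the tree from the bottom:
merge ep(18) and al(32): 50
merge 50 and de(55): 105
merge th(57) and et(64): 121
merge 105 and 121: 226
merge ga(129) and ka(157): 286
merge 226 and 286: 512
ga's leaf is at depth 2, giving a 2-bit codeword.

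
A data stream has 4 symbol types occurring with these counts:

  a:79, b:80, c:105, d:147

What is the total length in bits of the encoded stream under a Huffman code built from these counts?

Greedily combine the two least-frequent nodes:
combine a(79), b(80) → 159
combine c(105), d(147) → 252
combine 159, 252 → 411
Total encoded bits = sum of merged weights = 159 + 252 + 411 = 822.

822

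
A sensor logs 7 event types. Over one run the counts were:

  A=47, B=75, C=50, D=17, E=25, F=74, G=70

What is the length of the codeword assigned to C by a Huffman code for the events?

Repeatedly merge the two smallest:
merge D(17) and E(25): 42
merge 42 and A(47): 89
merge C(50) and G(70): 120
merge F(74) and B(75): 149
merge 89 and 120: 209
merge 149 and 209: 358
C's leaf is at depth 3, giving a 3-bit codeword.

3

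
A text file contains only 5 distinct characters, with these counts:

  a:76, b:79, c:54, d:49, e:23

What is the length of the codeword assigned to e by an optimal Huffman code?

3

Build the tree from the bottom:
merge e(23) and d(49): 72
merge c(54) and 72: 126
merge a(76) and b(79): 155
merge 126 and 155: 281
e's leaf is at depth 3, giving a 3-bit codeword.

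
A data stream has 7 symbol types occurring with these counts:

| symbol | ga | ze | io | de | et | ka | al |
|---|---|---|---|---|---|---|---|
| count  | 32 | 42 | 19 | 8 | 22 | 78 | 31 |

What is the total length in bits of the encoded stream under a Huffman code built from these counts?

603

Greedily combine the two least-frequent nodes:
merge de(8) and io(19): 27
merge et(22) and 27: 49
merge al(31) and ga(32): 63
merge ze(42) and 49: 91
merge 63 and ka(78): 141
merge 91 and 141: 232
The encoded length is the sum of every internal node's weight: 27 + 49 + 63 + 91 + 141 + 232 = 603 bits.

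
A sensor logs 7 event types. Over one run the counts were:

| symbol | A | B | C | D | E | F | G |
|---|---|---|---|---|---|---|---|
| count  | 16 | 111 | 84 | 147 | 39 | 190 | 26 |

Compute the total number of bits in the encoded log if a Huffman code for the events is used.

1514

Greedily combine the two least-frequent nodes:
merge A(16) and G(26): 42
merge E(39) and 42: 81
merge 81 and C(84): 165
merge B(111) and D(147): 258
merge 165 and F(190): 355
merge 258 and 355: 613
Each symbol's bit-cost is frequency × depth; summing gives 1514 bits (equivalently 42 + 81 + 165 + 258 + 355 + 613).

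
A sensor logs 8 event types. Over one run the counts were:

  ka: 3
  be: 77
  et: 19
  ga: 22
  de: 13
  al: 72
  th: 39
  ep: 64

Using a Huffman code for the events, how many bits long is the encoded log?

822

Build the Huffman tree bottom-up:
merge ka(3) and de(13): 16
merge 16 and et(19): 35
merge ga(22) and 35: 57
merge th(39) and 57: 96
merge ep(64) and al(72): 136
merge be(77) and 96: 173
merge 136 and 173: 309
Each symbol's bit-cost is frequency × depth; summing gives 822 bits (equivalently 16 + 35 + 57 + 96 + 136 + 173 + 309).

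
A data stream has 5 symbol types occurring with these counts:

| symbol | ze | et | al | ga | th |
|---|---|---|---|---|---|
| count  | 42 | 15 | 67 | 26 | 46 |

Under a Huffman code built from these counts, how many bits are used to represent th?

2

Build the tree from the bottom:
combine et(15), ga(26) → 41
combine 41, ze(42) → 83
combine th(46), al(67) → 113
combine 83, 113 → 196
th sits 2 levels below the root, so its codeword is 2 bits.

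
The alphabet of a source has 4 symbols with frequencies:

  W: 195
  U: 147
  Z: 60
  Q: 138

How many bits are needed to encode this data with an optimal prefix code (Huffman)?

Greedily combine the two least-frequent nodes:
combine Z(60), Q(138) → 198
combine U(147), W(195) → 342
combine 198, 342 → 540
Total encoded bits = sum of merged weights = 198 + 342 + 540 = 1080.

1080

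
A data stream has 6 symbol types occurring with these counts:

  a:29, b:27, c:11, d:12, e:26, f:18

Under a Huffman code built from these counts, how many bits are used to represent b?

Build the tree from the bottom:
combine c(11), d(12) → 23
combine f(18), 23 → 41
combine e(26), b(27) → 53
combine a(29), 41 → 70
combine 53, 70 → 123
b's leaf is at depth 2, giving a 2-bit codeword.

2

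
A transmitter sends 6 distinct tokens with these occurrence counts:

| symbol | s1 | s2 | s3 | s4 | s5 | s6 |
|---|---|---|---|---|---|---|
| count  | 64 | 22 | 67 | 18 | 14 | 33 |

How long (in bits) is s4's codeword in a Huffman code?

4

Huffman merges, smallest pair first:
combine s5(14), s4(18) → 32
combine s2(22), 32 → 54
combine s6(33), 54 → 87
combine s1(64), s3(67) → 131
combine 87, 131 → 218
s4 sits 4 levels below the root, so its codeword is 4 bits.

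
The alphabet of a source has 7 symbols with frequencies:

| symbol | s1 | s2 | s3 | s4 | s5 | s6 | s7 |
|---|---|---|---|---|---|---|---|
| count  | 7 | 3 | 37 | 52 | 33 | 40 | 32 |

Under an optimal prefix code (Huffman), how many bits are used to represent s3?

3

Build the tree from the bottom:
merge s2(3) and s1(7): 10
merge 10 and s7(32): 42
merge s5(33) and s3(37): 70
merge s6(40) and 42: 82
merge s4(52) and 70: 122
merge 82 and 122: 204
The subtree containing s3 is merged 3 times, so code length = 3.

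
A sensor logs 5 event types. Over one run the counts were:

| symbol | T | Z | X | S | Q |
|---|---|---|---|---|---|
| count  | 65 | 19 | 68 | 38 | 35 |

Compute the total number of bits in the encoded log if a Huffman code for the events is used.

Greedily combine the two least-frequent nodes:
combine Z(19), Q(35) → 54
combine S(38), 54 → 92
combine T(65), X(68) → 133
combine 92, 133 → 225
Each symbol's bit-cost is frequency × depth; summing gives 504 bits (equivalently 54 + 92 + 133 + 225).

504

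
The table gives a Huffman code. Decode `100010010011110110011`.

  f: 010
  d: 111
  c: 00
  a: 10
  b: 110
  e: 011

Read left to right; each codeword is recognised as soon as it completes (prefix code):
  10→a | 00→c | 10→a | 010→f | 011→e | 110→b | 110→b | 011→e
Decoded message: acafebbe

acafebbe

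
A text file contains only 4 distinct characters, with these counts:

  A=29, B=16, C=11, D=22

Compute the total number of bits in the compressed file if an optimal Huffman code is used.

Build the Huffman tree bottom-up:
combine C(11), B(16) → 27
combine D(22), 27 → 49
combine A(29), 49 → 78
Each symbol's bit-cost is frequency × depth; summing gives 154 bits (equivalently 27 + 49 + 78).

154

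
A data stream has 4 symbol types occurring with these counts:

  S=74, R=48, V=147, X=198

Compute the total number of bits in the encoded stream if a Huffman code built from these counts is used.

858

Greedily combine the two least-frequent nodes:
combine R(48), S(74) → 122
combine 122, V(147) → 269
combine X(198), 269 → 467
Total encoded bits = sum of merged weights = 122 + 269 + 467 = 858.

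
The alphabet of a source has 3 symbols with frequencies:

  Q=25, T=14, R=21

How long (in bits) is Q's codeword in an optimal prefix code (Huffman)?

Build the tree from the bottom:
combine T(14), R(21) → 35
combine Q(25), 35 → 60
Q is merged only at the final step, so code length = 1.

1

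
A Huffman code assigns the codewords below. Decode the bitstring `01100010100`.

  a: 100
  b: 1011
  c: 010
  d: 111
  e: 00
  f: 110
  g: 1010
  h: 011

heca

Read left to right; each codeword is recognised as soon as it completes (prefix code):
  011→h | 00→e | 010→c | 100→a
Decoded message: heca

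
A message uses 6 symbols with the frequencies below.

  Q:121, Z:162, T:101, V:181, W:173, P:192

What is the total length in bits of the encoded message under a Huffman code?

Merge the two smallest weights repeatedly:
T(101) + Q(121) → 222
Z(162) + W(173) → 335
V(181) + P(192) → 373
222 + 335 → 557
373 + 557 → 930
The encoded length is the sum of every internal node's weight: 222 + 335 + 373 + 557 + 930 = 2417 bits.

2417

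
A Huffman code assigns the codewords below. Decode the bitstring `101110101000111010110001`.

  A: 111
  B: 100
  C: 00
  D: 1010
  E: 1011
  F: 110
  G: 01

Read left to right; each codeword is recognised as soon as it completes (prefix code):
  1011→E | 1010→D | 100→B | 01→G | 110→F | 1011→E | 00→C | 01→G
Decoded message: EDBGFECG

EDBGFECG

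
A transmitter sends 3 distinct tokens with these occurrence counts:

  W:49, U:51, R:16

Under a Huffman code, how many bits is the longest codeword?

2

Merge the two lowest-weight nodes at each step:
combine R(16), W(49) → 65
combine U(51), 65 → 116
Maximum depth reached is 2.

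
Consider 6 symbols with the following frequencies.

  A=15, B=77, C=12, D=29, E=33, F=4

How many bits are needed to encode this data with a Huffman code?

370

Greedily combine the two least-frequent nodes:
merge F(4) and C(12): 16
merge A(15) and 16: 31
merge D(29) and 31: 60
merge E(33) and 60: 93
merge B(77) and 93: 170
Total encoded bits = sum of merged weights = 16 + 31 + 60 + 93 + 170 = 370.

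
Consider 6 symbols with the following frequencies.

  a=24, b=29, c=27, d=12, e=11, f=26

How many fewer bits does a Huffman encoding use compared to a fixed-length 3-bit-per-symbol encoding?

Fixed-length: 3 bits × 129 symbols = 387 bits.
Huffman merges:
e(11) + d(12) → 23
23 + a(24) → 47
f(26) + c(27) → 53
b(29) + 47 → 76
53 + 76 → 129
Huffman total = 23 + 47 + 53 + 76 + 129 = 328 bits.
Saving = 387 − 328 = 59 bits.

59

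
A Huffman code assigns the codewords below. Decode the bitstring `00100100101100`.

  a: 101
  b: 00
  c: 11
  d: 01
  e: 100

Read left to right; each codeword is recognised as soon as it completes (prefix code):
  00→b | 100→e | 100→e | 101→a | 100→e
Decoded message: beeae

beeae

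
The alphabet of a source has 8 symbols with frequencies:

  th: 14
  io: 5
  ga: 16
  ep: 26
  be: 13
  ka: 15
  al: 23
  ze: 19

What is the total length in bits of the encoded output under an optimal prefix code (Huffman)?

Greedily combine the two least-frequent nodes:
io(5) + be(13) → 18
th(14) + ka(15) → 29
ga(16) + 18 → 34
ze(19) + al(23) → 42
ep(26) + 29 → 55
34 + 42 → 76
55 + 76 → 131
Total encoded bits = sum of merged weights = 18 + 29 + 34 + 42 + 55 + 76 + 131 = 385.

385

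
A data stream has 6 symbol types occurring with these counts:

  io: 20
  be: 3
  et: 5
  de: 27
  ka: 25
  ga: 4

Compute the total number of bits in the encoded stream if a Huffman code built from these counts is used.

Merge the two smallest weights repeatedly:
merge be(3) and ga(4): 7
merge et(5) and 7: 12
merge 12 and io(20): 32
merge ka(25) and de(27): 52
merge 32 and 52: 84
Total encoded bits = sum of merged weights = 7 + 12 + 32 + 52 + 84 = 187.

187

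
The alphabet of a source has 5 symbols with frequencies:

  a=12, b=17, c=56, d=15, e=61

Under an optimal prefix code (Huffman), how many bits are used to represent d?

4

Huffman merges, smallest pair first:
combine a(12), d(15) → 27
combine b(17), 27 → 44
combine 44, c(56) → 100
combine e(61), 100 → 161
d sits 4 levels below the root, so its codeword is 4 bits.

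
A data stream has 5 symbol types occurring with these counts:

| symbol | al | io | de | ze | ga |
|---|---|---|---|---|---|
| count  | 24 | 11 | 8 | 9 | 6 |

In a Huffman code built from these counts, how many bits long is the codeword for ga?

3

Repeatedly merge the two smallest:
combine ga(6), de(8) → 14
combine ze(9), io(11) → 20
combine 14, 20 → 34
combine al(24), 34 → 58
The subtree containing ga is merged 3 times, so code length = 3.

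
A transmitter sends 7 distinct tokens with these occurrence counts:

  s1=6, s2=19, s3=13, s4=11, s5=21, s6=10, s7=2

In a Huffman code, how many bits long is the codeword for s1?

4

Build the tree from the bottom:
s7(2) + s1(6) → 8
8 + s6(10) → 18
s4(11) + s3(13) → 24
18 + s2(19) → 37
s5(21) + 24 → 45
37 + 45 → 82
s1's leaf is at depth 4, giving a 4-bit codeword.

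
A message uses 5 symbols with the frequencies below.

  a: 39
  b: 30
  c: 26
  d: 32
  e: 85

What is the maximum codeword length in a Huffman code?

Merge the two lowest-weight nodes at each step:
merge c(26) and b(30): 56
merge d(32) and a(39): 71
merge 56 and 71: 127
merge e(85) and 127: 212
Maximum depth reached is 3.

3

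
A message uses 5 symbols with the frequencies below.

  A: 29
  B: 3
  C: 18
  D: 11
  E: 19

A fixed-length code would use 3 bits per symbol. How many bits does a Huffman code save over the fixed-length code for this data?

Fixed-length: 3 bits × 80 symbols = 240 bits.
Huffman merges:
combine B(3), D(11) → 14
combine 14, C(18) → 32
combine E(19), A(29) → 48
combine 32, 48 → 80
Huffman total = 14 + 32 + 48 + 80 = 174 bits.
Saving = 240 − 174 = 66 bits.

66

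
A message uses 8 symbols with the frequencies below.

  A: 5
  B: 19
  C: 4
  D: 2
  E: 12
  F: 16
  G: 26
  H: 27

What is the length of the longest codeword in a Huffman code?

Merge the two lowest-weight nodes at each step:
D(2) + C(4) → 6
A(5) + 6 → 11
11 + E(12) → 23
F(16) + B(19) → 35
23 + G(26) → 49
H(27) + 35 → 62
49 + 62 → 111
The first pair merged (D, C) ends up deepest, at depth 5.

5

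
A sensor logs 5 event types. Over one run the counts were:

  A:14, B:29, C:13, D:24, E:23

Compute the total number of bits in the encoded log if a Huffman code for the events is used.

233

Merge the two smallest weights repeatedly:
C(13) + A(14) → 27
E(23) + D(24) → 47
27 + B(29) → 56
47 + 56 → 103
Each symbol's bit-cost is frequency × depth; summing gives 233 bits (equivalently 27 + 47 + 56 + 103).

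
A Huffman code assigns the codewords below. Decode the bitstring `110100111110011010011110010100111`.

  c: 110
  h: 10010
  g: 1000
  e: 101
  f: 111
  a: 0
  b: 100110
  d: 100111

Read left to right; each codeword is recognised as soon as it completes (prefix code):
  110→c | 100111→d | 110→c | 0→a | 110→c | 100111→d | 10010→h | 100111→d
Decoded message: cdcacdhd

cdcacdhd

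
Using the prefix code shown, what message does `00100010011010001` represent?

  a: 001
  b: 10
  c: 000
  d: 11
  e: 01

acbebba

Read left to right; each codeword is recognised as soon as it completes (prefix code):
  001→a | 000→c | 10→b | 01→e | 10→b | 10→b | 001→a
Decoded message: acbebba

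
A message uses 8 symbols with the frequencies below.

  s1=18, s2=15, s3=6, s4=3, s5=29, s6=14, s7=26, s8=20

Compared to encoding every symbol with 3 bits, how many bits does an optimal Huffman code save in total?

23

Fixed-length: 3 bits × 131 symbols = 393 bits.
Huffman merges:
s4(3) + s3(6) → 9
9 + s6(14) → 23
s2(15) + s1(18) → 33
s8(20) + 23 → 43
s7(26) + s5(29) → 55
33 + 43 → 76
55 + 76 → 131
Huffman total = 9 + 23 + 33 + 43 + 55 + 76 + 131 = 370 bits.
Saving = 393 − 370 = 23 bits.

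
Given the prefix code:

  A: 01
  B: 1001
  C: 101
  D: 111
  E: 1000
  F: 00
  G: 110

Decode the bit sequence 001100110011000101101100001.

FGABECCEA

Read left to right; each codeword is recognised as soon as it completes (prefix code):
  00→F | 110→G | 01→A | 1001→B | 1000→E | 101→C | 101→C | 1000→E | 01→A
Decoded message: FGABECCEA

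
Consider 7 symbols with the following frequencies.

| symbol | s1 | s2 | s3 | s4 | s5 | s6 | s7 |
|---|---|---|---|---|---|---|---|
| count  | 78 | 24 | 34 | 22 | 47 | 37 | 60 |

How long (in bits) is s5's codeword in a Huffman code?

Repeatedly merge the two smallest:
combine s4(22), s2(24) → 46
combine s3(34), s6(37) → 71
combine 46, s5(47) → 93
combine s7(60), 71 → 131
combine s1(78), 93 → 171
combine 131, 171 → 302
s5 sits 3 levels below the root, so its codeword is 3 bits.

3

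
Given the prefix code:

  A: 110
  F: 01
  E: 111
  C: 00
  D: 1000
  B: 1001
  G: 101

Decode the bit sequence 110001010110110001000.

ACGFGDD

Read left to right; each codeword is recognised as soon as it completes (prefix code):
  110→A | 00→C | 101→G | 01→F | 101→G | 1000→D | 1000→D
Decoded message: ACGFGDD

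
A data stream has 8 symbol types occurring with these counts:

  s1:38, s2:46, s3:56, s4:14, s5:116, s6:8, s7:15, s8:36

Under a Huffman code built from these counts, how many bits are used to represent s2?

3

Build the tree from the bottom:
merge s6(8) and s4(14): 22
merge s7(15) and 22: 37
merge s8(36) and 37: 73
merge s1(38) and s2(46): 84
merge s3(56) and 73: 129
merge 84 and s5(116): 200
merge 129 and 200: 329
s2's leaf is at depth 3, giving a 3-bit codeword.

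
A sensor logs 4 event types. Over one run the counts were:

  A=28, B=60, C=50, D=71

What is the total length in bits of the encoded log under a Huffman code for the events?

Greedily combine the two least-frequent nodes:
merge A(28) and C(50): 78
merge B(60) and D(71): 131
merge 78 and 131: 209
Each symbol's bit-cost is frequency × depth; summing gives 418 bits (equivalently 78 + 131 + 209).

418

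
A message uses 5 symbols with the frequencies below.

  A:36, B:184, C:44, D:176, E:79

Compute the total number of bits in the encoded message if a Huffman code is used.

1093

Merge the two smallest weights repeatedly:
A(36) + C(44) → 80
E(79) + 80 → 159
159 + D(176) → 335
B(184) + 335 → 519
The encoded length is the sum of every internal node's weight: 80 + 159 + 335 + 519 = 1093 bits.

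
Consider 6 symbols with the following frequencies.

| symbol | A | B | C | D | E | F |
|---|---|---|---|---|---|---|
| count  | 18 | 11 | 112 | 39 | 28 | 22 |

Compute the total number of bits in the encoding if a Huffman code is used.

495

Build the Huffman tree bottom-up:
B(11) + A(18) → 29
F(22) + E(28) → 50
29 + D(39) → 68
50 + 68 → 118
C(112) + 118 → 230
Total encoded bits = sum of merged weights = 29 + 50 + 68 + 118 + 230 = 495.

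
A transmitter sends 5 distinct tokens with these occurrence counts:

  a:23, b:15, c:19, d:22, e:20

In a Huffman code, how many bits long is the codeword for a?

Repeatedly merge the two smallest:
b(15) + c(19) → 34
e(20) + d(22) → 42
a(23) + 34 → 57
42 + 57 → 99
a sits 2 levels below the root, so its codeword is 2 bits.

2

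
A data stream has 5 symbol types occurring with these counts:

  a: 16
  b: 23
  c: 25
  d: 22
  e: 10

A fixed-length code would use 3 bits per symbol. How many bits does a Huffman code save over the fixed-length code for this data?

Fixed-length: 3 bits × 96 symbols = 288 bits.
Huffman merges:
combine e(10), a(16) → 26
combine d(22), b(23) → 45
combine c(25), 26 → 51
combine 45, 51 → 96
Huffman total = 26 + 45 + 51 + 96 = 218 bits.
Saving = 288 − 218 = 70 bits.

70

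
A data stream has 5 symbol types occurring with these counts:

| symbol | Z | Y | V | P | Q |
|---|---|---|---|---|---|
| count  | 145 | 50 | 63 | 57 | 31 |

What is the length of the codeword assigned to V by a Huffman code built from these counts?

3

Huffman merges, smallest pair first:
Q(31) + Y(50) → 81
P(57) + V(63) → 120
81 + 120 → 201
Z(145) + 201 → 346
V sits 3 levels below the root, so its codeword is 3 bits.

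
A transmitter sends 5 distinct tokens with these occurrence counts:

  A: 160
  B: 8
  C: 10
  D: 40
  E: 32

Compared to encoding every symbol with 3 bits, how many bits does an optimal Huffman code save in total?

Fixed-length: 3 bits × 250 symbols = 750 bits.
Huffman merges:
merge B(8) and C(10): 18
merge 18 and E(32): 50
merge D(40) and 50: 90
merge 90 and A(160): 250
Huffman total = 18 + 50 + 90 + 250 = 408 bits.
Saving = 750 − 408 = 342 bits.

342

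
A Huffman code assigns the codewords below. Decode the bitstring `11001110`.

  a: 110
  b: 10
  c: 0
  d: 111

acdc

Read left to right; each codeword is recognised as soon as it completes (prefix code):
  110→a | 0→c | 111→d | 0→c
Decoded message: acdc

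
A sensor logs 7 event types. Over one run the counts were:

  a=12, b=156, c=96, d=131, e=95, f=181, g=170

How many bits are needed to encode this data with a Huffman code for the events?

2279

Build the Huffman tree bottom-up:
a(12) + e(95) → 107
c(96) + 107 → 203
d(131) + b(156) → 287
g(170) + f(181) → 351
203 + 287 → 490
351 + 490 → 841
Each symbol's bit-cost is frequency × depth; summing gives 2279 bits (equivalently 107 + 203 + 287 + 351 + 490 + 841).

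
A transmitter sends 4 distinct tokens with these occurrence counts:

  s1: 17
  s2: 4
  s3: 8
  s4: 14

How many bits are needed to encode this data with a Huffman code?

Merge the two smallest weights repeatedly:
s2(4) + s3(8) → 12
12 + s4(14) → 26
s1(17) + 26 → 43
Total encoded bits = sum of merged weights = 12 + 26 + 43 = 81.

81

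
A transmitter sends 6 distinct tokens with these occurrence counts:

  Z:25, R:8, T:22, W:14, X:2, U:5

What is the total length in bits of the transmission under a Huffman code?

Greedily combine the two least-frequent nodes:
X(2) + U(5) → 7
7 + R(8) → 15
W(14) + 15 → 29
T(22) + Z(25) → 47
29 + 47 → 76
Each symbol's bit-cost is frequency × depth; summing gives 174 bits (equivalently 7 + 15 + 29 + 47 + 76).

174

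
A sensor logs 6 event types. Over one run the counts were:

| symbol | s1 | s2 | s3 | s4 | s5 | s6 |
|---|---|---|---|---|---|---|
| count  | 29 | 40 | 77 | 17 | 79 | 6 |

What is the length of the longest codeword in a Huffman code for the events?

Merge the two lowest-weight nodes at each step:
combine s6(6), s4(17) → 23
combine 23, s1(29) → 52
combine s2(40), 52 → 92
combine s3(77), s5(79) → 156
combine 92, 156 → 248
The first pair merged (s6, s4) ends up deepest, at depth 4.

4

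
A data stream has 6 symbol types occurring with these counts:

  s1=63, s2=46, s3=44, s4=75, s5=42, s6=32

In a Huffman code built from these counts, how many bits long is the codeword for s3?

3

Repeatedly merge the two smallest:
s6(32) + s5(42) → 74
s3(44) + s2(46) → 90
s1(63) + 74 → 137
s4(75) + 90 → 165
137 + 165 → 302
The subtree containing s3 is merged 3 times, so code length = 3.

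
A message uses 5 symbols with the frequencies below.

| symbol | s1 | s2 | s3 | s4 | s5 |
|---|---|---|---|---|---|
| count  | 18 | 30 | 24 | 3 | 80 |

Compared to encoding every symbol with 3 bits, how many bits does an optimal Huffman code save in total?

Fixed-length: 3 bits × 155 symbols = 465 bits.
Huffman merges:
combine s4(3), s1(18) → 21
combine 21, s3(24) → 45
combine s2(30), 45 → 75
combine 75, s5(80) → 155
Huffman total = 21 + 45 + 75 + 155 = 296 bits.
Saving = 465 − 296 = 169 bits.

169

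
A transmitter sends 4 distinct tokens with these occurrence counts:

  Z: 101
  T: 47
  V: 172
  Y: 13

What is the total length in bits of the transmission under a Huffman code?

554

Merge the two smallest weights repeatedly:
combine Y(13), T(47) → 60
combine 60, Z(101) → 161
combine 161, V(172) → 333
Total encoded bits = sum of merged weights = 60 + 161 + 333 = 554.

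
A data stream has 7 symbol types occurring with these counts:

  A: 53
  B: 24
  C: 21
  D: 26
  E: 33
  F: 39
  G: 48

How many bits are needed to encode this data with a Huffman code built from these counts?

Build the Huffman tree bottom-up:
C(21) + B(24) → 45
D(26) + E(33) → 59
F(39) + 45 → 84
G(48) + A(53) → 101
59 + 84 → 143
101 + 143 → 244
Total encoded bits = sum of merged weights = 45 + 59 + 84 + 101 + 143 + 244 = 676.

676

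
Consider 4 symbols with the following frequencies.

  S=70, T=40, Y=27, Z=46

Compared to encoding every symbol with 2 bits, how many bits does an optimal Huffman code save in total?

3

Fixed-length: 2 bits × 183 symbols = 366 bits.
Huffman merges:
Y(27) + T(40) → 67
Z(46) + 67 → 113
S(70) + 113 → 183
Huffman total = 67 + 113 + 183 = 363 bits.
Saving = 366 − 363 = 3 bits.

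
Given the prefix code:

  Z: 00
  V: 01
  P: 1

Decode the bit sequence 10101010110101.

PVVVVPVV

Read left to right; each codeword is recognised as soon as it completes (prefix code):
  1→P | 01→V | 01→V | 01→V | 01→V | 1→P | 01→V | 01→V
Decoded message: PVVVVPVV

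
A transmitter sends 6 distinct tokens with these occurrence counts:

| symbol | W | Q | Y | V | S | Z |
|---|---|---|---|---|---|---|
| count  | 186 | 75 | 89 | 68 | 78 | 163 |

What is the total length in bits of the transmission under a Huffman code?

Merge the two smallest weights repeatedly:
combine V(68), Q(75) → 143
combine S(78), Y(89) → 167
combine 143, Z(163) → 306
combine 167, W(186) → 353
combine 306, 353 → 659
Each symbol's bit-cost is frequency × depth; summing gives 1628 bits (equivalently 143 + 167 + 306 + 353 + 659).

1628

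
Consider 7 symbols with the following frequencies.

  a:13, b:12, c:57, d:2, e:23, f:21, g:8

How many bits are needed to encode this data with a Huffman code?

326

Merge the two smallest weights repeatedly:
merge d(2) and g(8): 10
merge 10 and b(12): 22
merge a(13) and f(21): 34
merge 22 and e(23): 45
merge 34 and 45: 79
merge c(57) and 79: 136
Each symbol's bit-cost is frequency × depth; summing gives 326 bits (equivalently 10 + 22 + 34 + 45 + 79 + 136).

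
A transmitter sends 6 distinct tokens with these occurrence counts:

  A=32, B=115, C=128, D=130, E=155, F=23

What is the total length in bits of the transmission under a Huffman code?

1391

Greedily combine the two least-frequent nodes:
combine F(23), A(32) → 55
combine 55, B(115) → 170
combine C(128), D(130) → 258
combine E(155), 170 → 325
combine 258, 325 → 583
The encoded length is the sum of every internal node's weight: 55 + 170 + 258 + 325 + 583 = 1391 bits.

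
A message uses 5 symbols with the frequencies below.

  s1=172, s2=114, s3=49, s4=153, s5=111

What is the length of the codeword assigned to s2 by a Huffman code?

2

Build the tree from the bottom:
s3(49) + s5(111) → 160
s2(114) + s4(153) → 267
160 + s1(172) → 332
267 + 332 → 599
s2 sits 2 levels below the root, so its codeword is 2 bits.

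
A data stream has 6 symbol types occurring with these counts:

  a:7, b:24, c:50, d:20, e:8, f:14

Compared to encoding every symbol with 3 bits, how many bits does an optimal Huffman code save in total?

85

Fixed-length: 3 bits × 123 symbols = 369 bits.
Huffman merges:
combine a(7), e(8) → 15
combine f(14), 15 → 29
combine d(20), b(24) → 44
combine 29, 44 → 73
combine c(50), 73 → 123
Huffman total = 15 + 29 + 44 + 73 + 123 = 284 bits.
Saving = 369 − 284 = 85 bits.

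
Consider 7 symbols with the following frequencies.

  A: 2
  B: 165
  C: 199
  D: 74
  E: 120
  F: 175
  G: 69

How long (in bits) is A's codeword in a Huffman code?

5

Build the tree from the bottom:
combine A(2), G(69) → 71
combine 71, D(74) → 145
combine E(120), 145 → 265
combine B(165), F(175) → 340
combine C(199), 265 → 464
combine 340, 464 → 804
A sits 5 levels below the root, so its codeword is 5 bits.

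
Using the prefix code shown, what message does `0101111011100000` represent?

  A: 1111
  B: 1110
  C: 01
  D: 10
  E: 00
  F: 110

CCBBEE

Read left to right; each codeword is recognised as soon as it completes (prefix code):
  01→C | 01→C | 1110→B | 1110→B | 00→E | 00→E
Decoded message: CCBBEE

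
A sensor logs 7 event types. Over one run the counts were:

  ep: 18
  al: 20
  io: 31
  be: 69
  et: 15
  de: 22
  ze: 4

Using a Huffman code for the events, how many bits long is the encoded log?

455

Merge the two smallest weights repeatedly:
ze(4) + et(15) → 19
ep(18) + 19 → 37
al(20) + de(22) → 42
io(31) + 37 → 68
42 + 68 → 110
be(69) + 110 → 179
Each symbol's bit-cost is frequency × depth; summing gives 455 bits (equivalently 19 + 37 + 42 + 68 + 110 + 179).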